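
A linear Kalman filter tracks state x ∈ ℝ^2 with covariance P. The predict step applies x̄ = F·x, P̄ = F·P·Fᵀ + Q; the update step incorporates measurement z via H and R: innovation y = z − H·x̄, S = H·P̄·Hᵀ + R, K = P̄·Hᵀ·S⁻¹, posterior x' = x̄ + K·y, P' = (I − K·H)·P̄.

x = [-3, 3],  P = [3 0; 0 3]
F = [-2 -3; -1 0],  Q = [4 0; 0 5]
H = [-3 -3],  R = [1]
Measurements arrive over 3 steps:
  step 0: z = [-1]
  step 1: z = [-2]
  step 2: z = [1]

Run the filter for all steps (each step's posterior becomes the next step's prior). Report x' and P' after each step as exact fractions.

step 0: x' = [-1557/568, 873/284], P' = [2815/568 -1383/284; -1383/284 695/142]
step 1: x' = [-152913/51679, 186420/51679], P' = [372848/51679 -370156/51679; -370156/51679 373143/51679]
step 2: x' = [-19414554/4697677, 17765367/4697677], P' = [44997978/4697677 -44748227/4697677; -44748227/4697677 45014698/4697677]

step 0: x̄ = F·x = [-3, 3]
step 0: P̄ = F·P·Fᵀ + Q = [43 6; 6 8]
step 0: y = z − H·x̄ = [-1]
step 0: S = H·P̄·Hᵀ + R = [568]
step 0: K = P̄·Hᵀ·S⁻¹ = [-147/568; -21/284]
step 0: x' = x̄ + K·y = [-1557/568, 873/284]
step 0: P' = (I − K·H)·P̄ = [2815/568 -1383/284; -1383/284 695/142]
step 1: x̄ = F·x = [-531/142, 1557/568]
step 1: P̄ = F·P·Fᵀ + Q = [670/71 -667/142; -667/142 5655/568]
step 1: y = z − H·x̄ = [-2837/568]
step 1: S = H·P̄·Hᵀ + R = [51679/568]
step 1: K = P̄·Hᵀ·S⁻¹ = [-8076/51679; -8961/51679]
step 1: x' = x̄ + K·y = [-152913/51679, 186420/51679]
step 1: P' = (I − K·H)·P̄ = [372848/51679 -370156/51679; -370156/51679 373143/51679]
step 2: x̄ = F·x = [-253434/51679, 152913/51679]
step 2: P̄ = F·P·Fᵀ + Q = [614523/51679 -364772/51679; -364772/51679 631243/51679]
step 2: y = z − H·x̄ = [-249884/51679]
step 2: S = H·P̄·Hᵀ + R = [4697677/51679]
step 2: K = P̄·Hᵀ·S⁻¹ = [-749253/4697677; -799413/4697677]
step 2: x' = x̄ + K·y = [-19414554/4697677, 17765367/4697677]
step 2: P' = (I − K·H)·P̄ = [44997978/4697677 -44748227/4697677; -44748227/4697677 45014698/4697677]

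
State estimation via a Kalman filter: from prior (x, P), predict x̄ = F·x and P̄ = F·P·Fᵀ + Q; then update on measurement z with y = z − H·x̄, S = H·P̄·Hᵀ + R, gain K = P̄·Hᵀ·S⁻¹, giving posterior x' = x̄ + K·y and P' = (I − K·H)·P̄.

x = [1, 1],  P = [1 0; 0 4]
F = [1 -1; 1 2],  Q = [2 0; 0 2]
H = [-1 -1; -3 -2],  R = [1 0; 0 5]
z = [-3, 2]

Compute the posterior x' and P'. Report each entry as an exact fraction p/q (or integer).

x̄ = F·x = [0, 3]
P̄ = F·P·Fᵀ + Q = [7 -7; -7 19]
y = z − H·x̄ = [0, 8]
S = H·P̄·Hᵀ + R = [13 24; 24 60]
K = P̄·Hᵀ·S⁻¹ = [14/17 -91/204; -26/17 67/204]
x' = x̄ + K·y = [-182/51, 287/51]
P' = (I − K·H)·P̄ = [791/204 -959/204; -959/204 1271/204]

x' = [-182/51, 287/51]
P' = [791/204 -959/204; -959/204 1271/204]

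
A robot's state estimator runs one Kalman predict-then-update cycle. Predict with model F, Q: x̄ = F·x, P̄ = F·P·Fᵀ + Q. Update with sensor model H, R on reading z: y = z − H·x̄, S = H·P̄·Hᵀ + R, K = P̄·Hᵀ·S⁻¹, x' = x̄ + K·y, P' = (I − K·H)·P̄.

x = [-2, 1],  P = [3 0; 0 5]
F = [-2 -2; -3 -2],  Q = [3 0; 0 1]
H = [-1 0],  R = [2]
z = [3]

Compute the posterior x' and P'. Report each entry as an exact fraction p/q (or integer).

x' = [-101/37, -42/37]
P' = [70/37 76/37; 76/37 332/37]

x̄ = F·x = [2, 4]
P̄ = F·P·Fᵀ + Q = [35 38; 38 48]
y = z − H·x̄ = [5]
S = H·P̄·Hᵀ + R = [37]
K = P̄·Hᵀ·S⁻¹ = [-35/37; -38/37]
x' = x̄ + K·y = [-101/37, -42/37]
P' = (I − K·H)·P̄ = [70/37 76/37; 76/37 332/37]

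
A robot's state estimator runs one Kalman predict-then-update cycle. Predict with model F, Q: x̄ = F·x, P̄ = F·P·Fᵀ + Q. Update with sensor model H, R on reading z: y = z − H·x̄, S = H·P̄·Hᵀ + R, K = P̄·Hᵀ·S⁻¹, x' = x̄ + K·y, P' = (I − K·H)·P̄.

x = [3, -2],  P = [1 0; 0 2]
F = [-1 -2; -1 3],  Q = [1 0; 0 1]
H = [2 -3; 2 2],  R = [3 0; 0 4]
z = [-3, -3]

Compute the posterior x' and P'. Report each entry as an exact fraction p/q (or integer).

x̄ = F·x = [1, -9]
P̄ = F·P·Fᵀ + Q = [10 -11; -11 20]
y = z − H·x̄ = [-32, 13]
S = H·P̄·Hᵀ + R = [355 -58; -58 36]
K = P̄·Hᵀ·S⁻¹ = [224/1177 591/2354; -477/2354 817/4708]
x' = x̄ + K·y = [-4299/2354, -1223/4708]
P' = (I − K·H)·P̄ = [489/1177 102/1177; 102/1177 613/2354]

x' = [-4299/2354, -1223/4708]
P' = [489/1177 102/1177; 102/1177 613/2354]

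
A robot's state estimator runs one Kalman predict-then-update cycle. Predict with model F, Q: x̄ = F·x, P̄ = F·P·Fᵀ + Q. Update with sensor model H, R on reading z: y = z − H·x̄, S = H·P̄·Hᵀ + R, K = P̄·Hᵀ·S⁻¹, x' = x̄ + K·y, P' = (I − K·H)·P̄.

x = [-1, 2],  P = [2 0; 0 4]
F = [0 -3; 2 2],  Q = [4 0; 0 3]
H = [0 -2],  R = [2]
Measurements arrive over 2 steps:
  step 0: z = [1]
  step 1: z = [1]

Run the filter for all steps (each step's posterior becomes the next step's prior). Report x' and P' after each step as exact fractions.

step 0: x̄ = F·x = [-6, 2]
step 0: P̄ = F·P·Fᵀ + Q = [40 -24; -24 27]
step 0: y = z − H·x̄ = [5]
step 0: S = H·P̄·Hᵀ + R = [110]
step 0: K = P̄·Hᵀ·S⁻¹ = [24/55; -27/55]
step 0: x' = x̄ + K·y = [-42/11, -5/11]
step 0: P' = (I − K·H)·P̄ = [1048/55 -24/55; -24/55 27/55]
step 1: x̄ = F·x = [15/11, -94/11]
step 1: P̄ = F·P·Fᵀ + Q = [463/55 -18/55; -18/55 4273/55]
step 1: y = z − H·x̄ = [-177/11]
step 1: S = H·P̄·Hᵀ + R = [17202/55]
step 1: K = P̄·Hᵀ·S⁻¹ = [6/2867; -4273/8601]
step 1: x' = x̄ + K·y = [3813/2867, -1581/2867]
step 1: P' = (I − K·H)·P̄ = [24131/2867 -6/2867; -6/2867 4273/8601]

step 0: x' = [-42/11, -5/11], P' = [1048/55 -24/55; -24/55 27/55]
step 1: x' = [3813/2867, -1581/2867], P' = [24131/2867 -6/2867; -6/2867 4273/8601]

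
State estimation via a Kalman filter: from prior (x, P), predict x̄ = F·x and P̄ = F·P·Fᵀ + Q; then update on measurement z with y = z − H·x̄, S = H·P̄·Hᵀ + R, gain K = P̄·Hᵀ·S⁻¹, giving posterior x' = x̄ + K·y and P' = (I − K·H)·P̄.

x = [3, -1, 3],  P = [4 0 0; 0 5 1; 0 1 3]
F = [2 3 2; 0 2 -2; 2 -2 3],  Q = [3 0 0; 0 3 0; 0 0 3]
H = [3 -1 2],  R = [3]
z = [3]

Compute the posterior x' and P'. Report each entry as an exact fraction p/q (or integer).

x' = [-507/83, -499/83, 4498/581]
P' = [2250/83 1993/83 -2350/83; 1993/83 4307/166 -3833/166; -2350/83 -3833/166 36179/1162]

x̄ = F·x = [9, -8, 17]
P̄ = F·P·Fᵀ + Q = [88 16 9; 16 27 -28; 9 -28 54]
y = z − H·x̄ = [-66]
S = H·P̄·Hᵀ + R = [1162]
K = P̄·Hᵀ·S⁻¹ = [19/83; -5/166; 163/1162]
x' = x̄ + K·y = [-507/83, -499/83, 4498/581]
P' = (I − K·H)·P̄ = [2250/83 1993/83 -2350/83; 1993/83 4307/166 -3833/166; -2350/83 -3833/166 36179/1162]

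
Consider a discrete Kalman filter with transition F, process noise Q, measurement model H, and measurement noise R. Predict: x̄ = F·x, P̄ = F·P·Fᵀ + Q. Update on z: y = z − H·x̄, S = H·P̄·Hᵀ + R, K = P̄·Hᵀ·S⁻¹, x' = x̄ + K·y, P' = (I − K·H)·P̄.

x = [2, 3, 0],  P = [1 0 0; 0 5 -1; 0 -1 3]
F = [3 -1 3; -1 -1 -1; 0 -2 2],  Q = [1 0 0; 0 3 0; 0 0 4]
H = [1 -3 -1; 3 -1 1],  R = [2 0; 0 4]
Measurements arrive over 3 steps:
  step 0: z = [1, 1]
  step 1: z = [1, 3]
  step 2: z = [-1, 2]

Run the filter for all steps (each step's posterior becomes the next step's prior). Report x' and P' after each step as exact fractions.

step 0: x̄ = F·x = [3, -5, -6]
step 0: P̄ = F·P·Fᵀ + Q = [48 -5 36; -5 10 4; 36 4 44]
step 0: y = z − H·x̄ = [-23, -7]
step 0: S = H·P̄·Hᵀ + R = [166 100; 100 728]
step 0: K = P̄·Hᵀ·S⁻¹ = [289/27712 14005/55424; -6573/27712 207/55424; -1835/6928 3321/13856]
step 0: x' = x̄ + K·y = [54943/55424, 23789/55424, -21973/13856]
step 0: P' = (I − K·H)·P̄ = [53821/55424 39527/55424 -16479/13856; 39527/55424 45893/55424 -17965/13856; -16479/13856 -17965/13856 11189/3464]
step 1: x̄ = F·x = [-30659/13856, 1145/6928, -111681/27712]
step 1: P̄ = F·P·Fᵀ + Q = [75277/3464 -6015/1732 138519/6928; -6015/1732 3883/866 -3461/3464; 138519/6928 -3461/3464 424061/13856]
step 1: y = z − H·x̄ = [-8911/27712, 383351/27712]
step 1: S = H·P̄·Hᵀ + R = [963613/13856 620459/13856; 620459/13856 5230221/13856]
step 1: K = P̄·Hᵀ·S⁻¹ = [4283466/167975591 5563744/23996513; -36713106/167975591 -388714/23996513; -48322586/167975591 6641249/23996513]
step 1: x' = x̄ + K·y = [47343807/47993026, 550369/47993026, -2616573/23996513]
step 1: P' = (I − K·H)·P̄ = [145252207/167975591 104164266/167975591 -175807523/167975591; 104164266/167975591 125241817/167975591 -198134973/167975591; -175807523/167975591 -198134973/167975591 515242568/167975591]
step 2: x̄ = F·x = [62890807/23996513, -21330515/23996513, -5783515/23996513]
step 2: P̄ = F·P·Fᵀ + Q = [3636959211/167975591 -613455956/167975591 3247188092/167975591; -613455956/167975591 750106905/167975591 -220057924/167975591; 3247188092/167975591 -220057924/167975591 4818919688/167975591]
step 2: y = z − H·x̄ = [-156662380/23996513, -156226395/23996513]
step 2: S = H·P̄·Hᵀ + R = [11408804234/167975591 1203225412/23996513; 1203225412/23996513 8939648856/23996513]
step 2: K = P̄·Hᵀ·S⁻¹ = [27857225/1182913472 550958117/2365826944; -210991206409/956976998848 -29164625125/1913953997696; -4221533025/14952765607 8199943971/29905531214]
step 2: x' = x̄ + K·y = [2249752161/2365826944, 1243490206175/1913953997696, -5471459635/29905531214]
step 2: P' = (I − K·H)·P̄ = [2034077427/2365826944 1455262085/2365826944 -38174027/36966046; 1455262085/2365826944 1417462858299/1913953997696 -34861198789/29905531214; -38174027/36966046 -34861198789/29905531214 45293470312/14952765607]

step 0: x' = [54943/55424, 23789/55424, -21973/13856], P' = [53821/55424 39527/55424 -16479/13856; 39527/55424 45893/55424 -17965/13856; -16479/13856 -17965/13856 11189/3464]
step 1: x' = [47343807/47993026, 550369/47993026, -2616573/23996513], P' = [145252207/167975591 104164266/167975591 -175807523/167975591; 104164266/167975591 125241817/167975591 -198134973/167975591; -175807523/167975591 -198134973/167975591 515242568/167975591]
step 2: x' = [2249752161/2365826944, 1243490206175/1913953997696, -5471459635/29905531214], P' = [2034077427/2365826944 1455262085/2365826944 -38174027/36966046; 1455262085/2365826944 1417462858299/1913953997696 -34861198789/29905531214; -38174027/36966046 -34861198789/29905531214 45293470312/14952765607]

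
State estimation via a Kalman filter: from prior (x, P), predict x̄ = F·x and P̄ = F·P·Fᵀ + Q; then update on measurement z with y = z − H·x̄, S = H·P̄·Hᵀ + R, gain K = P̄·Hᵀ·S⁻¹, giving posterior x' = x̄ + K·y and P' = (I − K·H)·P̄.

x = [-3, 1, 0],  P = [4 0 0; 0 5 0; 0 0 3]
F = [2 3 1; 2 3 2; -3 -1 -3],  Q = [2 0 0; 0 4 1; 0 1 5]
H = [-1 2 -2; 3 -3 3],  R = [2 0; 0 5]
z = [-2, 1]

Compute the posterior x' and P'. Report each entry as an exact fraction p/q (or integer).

x̄ = F·x = [-3, -3, 8]
P̄ = F·P·Fᵀ + Q = [66 67 -48; 67 77 -56; -48 -56 73]
y = z − H·x̄ = [17, -23]
S = H·P̄·Hᵀ + R = [656 -735; -735 887]
K = P̄·Hᵀ·S⁻¹ = [37423/41647 24108/41647; 30983/41647 16377/41647; -7665/41647 5058/41647]
x' = x̄ + K·y = [-43234/41647, 25099/41647, 86537/41647]
P' = (I − K·H)·P̄ = [155206/41647 116556/41647 1530/41647; 116556/41647 283848/41647 194587/41647; 1530/41647 194587/41647 201487/41647]

x' = [-43234/41647, 25099/41647, 86537/41647]
P' = [155206/41647 116556/41647 1530/41647; 116556/41647 283848/41647 194587/41647; 1530/41647 194587/41647 201487/41647]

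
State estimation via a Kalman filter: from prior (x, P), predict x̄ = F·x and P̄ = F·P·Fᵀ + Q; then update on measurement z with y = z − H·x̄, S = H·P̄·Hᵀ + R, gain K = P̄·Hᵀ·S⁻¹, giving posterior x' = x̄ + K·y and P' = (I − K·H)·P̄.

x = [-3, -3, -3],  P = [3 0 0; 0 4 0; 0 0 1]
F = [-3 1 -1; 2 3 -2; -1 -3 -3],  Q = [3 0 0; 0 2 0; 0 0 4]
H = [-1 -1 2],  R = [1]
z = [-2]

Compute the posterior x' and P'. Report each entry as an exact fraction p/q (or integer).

x̄ = F·x = [9, -9, 21]
P̄ = F·P·Fᵀ + Q = [35 -4 0; -4 54 -36; 0 -36 52]
y = z − H·x̄ = [-44]
S = H·P̄·Hᵀ + R = [434]
K = P̄·Hᵀ·S⁻¹ = [-1/14; -61/217; 10/31]
x' = x̄ + K·y = [85/7, 731/217, 211/31]
P' = (I − K·H)·P̄ = [459/14 -89/7 10; -89/7 4276/217 104/31; 10 104/31 212/31]

x' = [85/7, 731/217, 211/31]
P' = [459/14 -89/7 10; -89/7 4276/217 104/31; 10 104/31 212/31]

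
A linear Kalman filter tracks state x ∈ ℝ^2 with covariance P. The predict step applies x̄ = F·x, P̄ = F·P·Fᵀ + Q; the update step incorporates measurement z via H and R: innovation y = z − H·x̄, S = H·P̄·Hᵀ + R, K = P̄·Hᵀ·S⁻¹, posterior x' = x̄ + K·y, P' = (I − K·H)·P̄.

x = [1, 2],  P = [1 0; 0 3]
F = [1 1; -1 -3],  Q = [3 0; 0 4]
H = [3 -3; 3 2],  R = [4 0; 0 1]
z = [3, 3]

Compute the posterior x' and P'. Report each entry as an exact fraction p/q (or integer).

x' = [29012/28719, -1243/28719]
P' = [3128/28719 -1900/28719; -1900/28719 5708/28719]

x̄ = F·x = [3, -7]
P̄ = F·P·Fᵀ + Q = [7 -10; -10 32]
y = z − H·x̄ = [-27, 8]
S = H·P̄·Hᵀ + R = [535 -99; -99 72]
K = P̄·Hᵀ·S⁻¹ = [419/3191 5584/28719; -634/3191 5716/28719]
x' = x̄ + K·y = [29012/28719, -1243/28719]
P' = (I − K·H)·P̄ = [3128/28719 -1900/28719; -1900/28719 5708/28719]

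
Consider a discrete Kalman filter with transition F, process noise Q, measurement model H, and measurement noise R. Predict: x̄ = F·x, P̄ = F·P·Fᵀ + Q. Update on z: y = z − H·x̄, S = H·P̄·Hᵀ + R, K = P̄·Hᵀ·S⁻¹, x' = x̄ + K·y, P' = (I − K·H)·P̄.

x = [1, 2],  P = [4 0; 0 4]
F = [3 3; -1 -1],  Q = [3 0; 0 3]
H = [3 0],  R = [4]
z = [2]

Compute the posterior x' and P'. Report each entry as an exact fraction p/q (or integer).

x̄ = F·x = [9, -3]
P̄ = F·P·Fᵀ + Q = [75 -24; -24 11]
y = z − H·x̄ = [-25]
S = H·P̄·Hᵀ + R = [679]
K = P̄·Hᵀ·S⁻¹ = [225/679; -72/679]
x' = x̄ + K·y = [486/679, -237/679]
P' = (I − K·H)·P̄ = [300/679 -96/679; -96/679 2285/679]

x' = [486/679, -237/679]
P' = [300/679 -96/679; -96/679 2285/679]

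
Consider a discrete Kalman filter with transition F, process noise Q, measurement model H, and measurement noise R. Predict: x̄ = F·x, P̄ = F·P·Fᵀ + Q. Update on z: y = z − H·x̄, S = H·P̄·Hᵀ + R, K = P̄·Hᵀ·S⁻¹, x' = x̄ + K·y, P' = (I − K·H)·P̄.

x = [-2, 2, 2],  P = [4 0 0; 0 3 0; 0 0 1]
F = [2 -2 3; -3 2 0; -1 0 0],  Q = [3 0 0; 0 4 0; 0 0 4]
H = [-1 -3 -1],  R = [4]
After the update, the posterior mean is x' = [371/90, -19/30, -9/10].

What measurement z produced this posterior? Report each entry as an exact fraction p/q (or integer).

z = [-1]

x̄ = F·x = [-2, 10, 2]
P̄ = F·P·Fᵀ + Q = [40 -36 -8; -36 52 12; -8 12 8]
S = H·P̄·Hᵀ + R = [360]
K = P̄·Hᵀ·S⁻¹ = [19/90; -11/30; -1/10]
x' − x̄ = [551/90, -319/30, -29/10] = K·y
y = (KᵀK)⁻¹·Kᵀ·(x' − x̄) = [29]
z = y + H·x̄ = [29] + [-30] = [-1]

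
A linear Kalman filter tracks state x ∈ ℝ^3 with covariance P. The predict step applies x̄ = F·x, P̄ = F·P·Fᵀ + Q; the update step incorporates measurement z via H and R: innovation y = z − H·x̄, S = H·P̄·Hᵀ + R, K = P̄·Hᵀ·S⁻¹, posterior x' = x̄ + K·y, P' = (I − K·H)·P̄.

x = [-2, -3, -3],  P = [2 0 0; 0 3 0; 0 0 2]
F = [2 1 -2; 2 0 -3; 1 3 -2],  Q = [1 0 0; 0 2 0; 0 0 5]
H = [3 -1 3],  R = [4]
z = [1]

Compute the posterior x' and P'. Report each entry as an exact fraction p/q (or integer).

x' = [215/94, 355/47, 49/94]
P' = [4431/752 425/47 -2027/752; 425/47 916/47 -113/47; -2027/752 -113/47 1655/752]

x̄ = F·x = [-1, 5, -5]
P̄ = F·P·Fᵀ + Q = [20 20 21; 20 28 16; 21 16 42]
y = z − H·x̄ = [24]
S = H·P̄·Hᵀ + R = [752]
K = P̄·Hᵀ·S⁻¹ = [103/752; 5/47; 173/752]
x' = x̄ + K·y = [215/94, 355/47, 49/94]
P' = (I − K·H)·P̄ = [4431/752 425/47 -2027/752; 425/47 916/47 -113/47; -2027/752 -113/47 1655/752]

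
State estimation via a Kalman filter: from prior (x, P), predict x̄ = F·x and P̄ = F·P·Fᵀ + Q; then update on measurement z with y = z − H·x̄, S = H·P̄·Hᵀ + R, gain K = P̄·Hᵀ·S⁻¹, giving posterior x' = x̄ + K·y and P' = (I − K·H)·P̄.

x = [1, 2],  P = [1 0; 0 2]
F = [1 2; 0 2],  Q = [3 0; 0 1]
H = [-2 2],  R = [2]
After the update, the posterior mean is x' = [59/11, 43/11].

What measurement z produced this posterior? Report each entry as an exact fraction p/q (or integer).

z = [-3]

x̄ = F·x = [5, 4]
P̄ = F·P·Fᵀ + Q = [12 8; 8 9]
S = H·P̄·Hᵀ + R = [22]
K = P̄·Hᵀ·S⁻¹ = [-4/11; 1/11]
x' − x̄ = [4/11, -1/11] = K·y
y = (KᵀK)⁻¹·Kᵀ·(x' − x̄) = [-1]
z = y + H·x̄ = [-1] + [-2] = [-3]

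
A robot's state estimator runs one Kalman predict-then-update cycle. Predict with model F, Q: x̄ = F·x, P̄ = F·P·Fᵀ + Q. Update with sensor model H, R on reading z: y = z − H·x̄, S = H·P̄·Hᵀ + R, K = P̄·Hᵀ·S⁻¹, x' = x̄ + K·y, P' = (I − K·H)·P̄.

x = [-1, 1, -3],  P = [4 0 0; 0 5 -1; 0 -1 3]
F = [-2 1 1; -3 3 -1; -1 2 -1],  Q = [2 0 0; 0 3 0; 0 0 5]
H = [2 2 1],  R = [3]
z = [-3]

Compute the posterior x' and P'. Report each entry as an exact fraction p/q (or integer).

x̄ = F·x = [0, 9, 6]
P̄ = F·P·Fᵀ + Q = [24 34 14; 34 93 50; 14 50 36]
y = z − H·x̄ = [-27]
S = H·P̄·Hᵀ + R = [1035]
K = P̄·Hᵀ·S⁻¹ = [26/207; 304/1035; 164/1035]
x' = x̄ + K·y = [-78/23, 123/115, 198/115]
P' = (I − K·H)·P̄ = [1588/207 -866/207 -1366/207; -866/207 3839/1035 1894/1035; -1366/207 1894/1035 10364/1035]

x' = [-78/23, 123/115, 198/115]
P' = [1588/207 -866/207 -1366/207; -866/207 3839/1035 1894/1035; -1366/207 1894/1035 10364/1035]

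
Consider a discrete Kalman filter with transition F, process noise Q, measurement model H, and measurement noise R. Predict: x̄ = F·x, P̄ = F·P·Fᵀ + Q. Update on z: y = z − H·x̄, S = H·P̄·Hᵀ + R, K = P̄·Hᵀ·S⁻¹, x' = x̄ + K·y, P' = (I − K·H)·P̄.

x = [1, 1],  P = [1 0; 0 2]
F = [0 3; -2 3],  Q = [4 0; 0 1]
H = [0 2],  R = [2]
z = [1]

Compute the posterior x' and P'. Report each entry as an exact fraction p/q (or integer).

x̄ = F·x = [3, 1]
P̄ = F·P·Fᵀ + Q = [22 18; 18 23]
y = z − H·x̄ = [-1]
S = H·P̄·Hᵀ + R = [94]
K = P̄·Hᵀ·S⁻¹ = [18/47; 23/47]
x' = x̄ + K·y = [123/47, 24/47]
P' = (I − K·H)·P̄ = [386/47 18/47; 18/47 23/47]

x' = [123/47, 24/47]
P' = [386/47 18/47; 18/47 23/47]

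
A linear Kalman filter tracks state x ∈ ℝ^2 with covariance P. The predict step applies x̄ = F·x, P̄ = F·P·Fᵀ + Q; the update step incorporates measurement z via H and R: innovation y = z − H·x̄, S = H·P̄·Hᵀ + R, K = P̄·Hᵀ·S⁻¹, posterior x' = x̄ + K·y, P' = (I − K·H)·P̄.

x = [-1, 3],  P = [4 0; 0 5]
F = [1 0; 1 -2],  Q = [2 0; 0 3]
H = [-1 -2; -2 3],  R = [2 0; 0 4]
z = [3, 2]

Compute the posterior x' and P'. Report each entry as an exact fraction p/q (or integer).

x' = [-97/58, -125/203]
P' = [179/290 11/145; 11/145 246/1015]

x̄ = F·x = [-1, -7]
P̄ = F·P·Fᵀ + Q = [6 4; 4 27]
y = z − H·x̄ = [-12, 21]
S = H·P̄·Hᵀ + R = [132 -146; -146 223]
K = P̄·Hᵀ·S⁻¹ = [-223/580 -73/290; -569/2030 146/1015]
x' = x̄ + K·y = [-97/58, -125/203]
P' = (I − K·H)·P̄ = [179/290 11/145; 11/145 246/1015]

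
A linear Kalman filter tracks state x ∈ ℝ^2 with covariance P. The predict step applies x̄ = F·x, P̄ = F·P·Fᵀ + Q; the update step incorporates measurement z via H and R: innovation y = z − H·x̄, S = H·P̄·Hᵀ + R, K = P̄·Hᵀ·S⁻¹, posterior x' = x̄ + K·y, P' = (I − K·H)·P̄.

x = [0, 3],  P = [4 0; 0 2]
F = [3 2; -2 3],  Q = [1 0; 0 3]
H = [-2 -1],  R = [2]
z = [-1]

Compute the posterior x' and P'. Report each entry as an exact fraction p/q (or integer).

x̄ = F·x = [6, 9]
P̄ = F·P·Fᵀ + Q = [45 -12; -12 37]
y = z − H·x̄ = [20]
S = H·P̄·Hᵀ + R = [171]
K = P̄·Hᵀ·S⁻¹ = [-26/57; -13/171]
x' = x̄ + K·y = [-178/57, 1279/171]
P' = (I − K·H)·P̄ = [179/19 -1022/57; -1022/57 6158/171]

x' = [-178/57, 1279/171]
P' = [179/19 -1022/57; -1022/57 6158/171]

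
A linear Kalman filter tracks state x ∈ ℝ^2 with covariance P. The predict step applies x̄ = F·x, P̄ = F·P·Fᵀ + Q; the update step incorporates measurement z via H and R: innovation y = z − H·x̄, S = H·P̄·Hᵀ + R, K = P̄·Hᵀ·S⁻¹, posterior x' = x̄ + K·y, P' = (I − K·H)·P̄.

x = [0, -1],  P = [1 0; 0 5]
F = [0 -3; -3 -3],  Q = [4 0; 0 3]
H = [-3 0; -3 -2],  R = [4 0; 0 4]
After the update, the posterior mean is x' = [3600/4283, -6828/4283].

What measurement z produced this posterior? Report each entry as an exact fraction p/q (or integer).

z = [-3, 1]

x̄ = F·x = [3, 3]
P̄ = F·P·Fᵀ + Q = [49 45; 45 57]
S = H·P̄·Hᵀ + R = [445 711; 711 1213]
K = P̄·Hᵀ·S⁻¹ = [-2451/8566 -237/8566; 3321/8566 -3705/8566]
x' − x̄ = [-9249/4283, -19677/4283] = K·y
y = (KᵀK)⁻¹·Kᵀ·(x' − x̄) = [6, 16]
z = y + H·x̄ = [6, 16] + [-9, -15] = [-3, 1]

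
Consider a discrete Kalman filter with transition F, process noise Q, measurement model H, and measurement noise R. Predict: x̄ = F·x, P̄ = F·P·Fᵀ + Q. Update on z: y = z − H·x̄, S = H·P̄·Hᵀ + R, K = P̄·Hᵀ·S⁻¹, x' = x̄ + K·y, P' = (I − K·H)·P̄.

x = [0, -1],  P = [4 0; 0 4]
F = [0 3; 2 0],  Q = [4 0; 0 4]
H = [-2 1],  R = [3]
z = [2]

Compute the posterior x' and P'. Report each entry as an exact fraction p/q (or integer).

x̄ = F·x = [-3, 0]
P̄ = F·P·Fᵀ + Q = [40 0; 0 20]
y = z − H·x̄ = [-4]
S = H·P̄·Hᵀ + R = [183]
K = P̄·Hᵀ·S⁻¹ = [-80/183; 20/183]
x' = x̄ + K·y = [-229/183, -80/183]
P' = (I − K·H)·P̄ = [920/183 1600/183; 1600/183 3260/183]

x' = [-229/183, -80/183]
P' = [920/183 1600/183; 1600/183 3260/183]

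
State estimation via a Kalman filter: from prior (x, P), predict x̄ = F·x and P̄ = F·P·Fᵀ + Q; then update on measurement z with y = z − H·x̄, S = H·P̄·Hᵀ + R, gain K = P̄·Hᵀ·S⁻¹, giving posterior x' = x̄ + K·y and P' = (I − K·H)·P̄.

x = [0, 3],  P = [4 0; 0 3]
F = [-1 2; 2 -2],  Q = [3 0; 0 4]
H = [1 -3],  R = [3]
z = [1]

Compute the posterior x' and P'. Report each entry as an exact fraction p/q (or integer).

x' = [763/430, 44/215]
P' = [1929/430 282/215; 282/215 152/215]

x̄ = F·x = [6, -6]
P̄ = F·P·Fᵀ + Q = [19 -20; -20 32]
y = z − H·x̄ = [-23]
S = H·P̄·Hᵀ + R = [430]
K = P̄·Hᵀ·S⁻¹ = [79/430; -58/215]
x' = x̄ + K·y = [763/430, 44/215]
P' = (I − K·H)·P̄ = [1929/430 282/215; 282/215 152/215]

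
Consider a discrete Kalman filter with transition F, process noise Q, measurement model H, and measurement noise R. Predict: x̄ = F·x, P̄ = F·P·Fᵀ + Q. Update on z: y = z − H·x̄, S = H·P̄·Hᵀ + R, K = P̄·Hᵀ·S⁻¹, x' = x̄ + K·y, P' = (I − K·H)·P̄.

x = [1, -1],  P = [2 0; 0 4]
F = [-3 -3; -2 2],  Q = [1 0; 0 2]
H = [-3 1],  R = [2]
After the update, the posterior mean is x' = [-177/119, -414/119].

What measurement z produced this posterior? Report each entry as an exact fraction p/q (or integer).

z = [1]

x̄ = F·x = [0, -4]
P̄ = F·P·Fᵀ + Q = [55 -12; -12 26]
S = H·P̄·Hᵀ + R = [595]
K = P̄·Hᵀ·S⁻¹ = [-177/595; 62/595]
x' − x̄ = [-177/119, 62/119] = K·y
y = (KᵀK)⁻¹·Kᵀ·(x' − x̄) = [5]
z = y + H·x̄ = [5] + [-4] = [1]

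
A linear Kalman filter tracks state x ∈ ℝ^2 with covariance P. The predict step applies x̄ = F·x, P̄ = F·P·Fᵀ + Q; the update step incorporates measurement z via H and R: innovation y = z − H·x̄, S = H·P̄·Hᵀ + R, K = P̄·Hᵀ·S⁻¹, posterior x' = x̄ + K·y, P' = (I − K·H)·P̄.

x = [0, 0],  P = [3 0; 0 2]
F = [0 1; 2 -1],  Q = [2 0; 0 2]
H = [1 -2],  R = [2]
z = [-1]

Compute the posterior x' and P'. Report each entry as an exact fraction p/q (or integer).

x' = [-4/39, 17/39]
P' = [124/39 58/39; 58/39 46/39]

x̄ = F·x = [0, 0]
P̄ = F·P·Fᵀ + Q = [4 -2; -2 16]
y = z − H·x̄ = [-1]
S = H·P̄·Hᵀ + R = [78]
K = P̄·Hᵀ·S⁻¹ = [4/39; -17/39]
x' = x̄ + K·y = [-4/39, 17/39]
P' = (I − K·H)·P̄ = [124/39 58/39; 58/39 46/39]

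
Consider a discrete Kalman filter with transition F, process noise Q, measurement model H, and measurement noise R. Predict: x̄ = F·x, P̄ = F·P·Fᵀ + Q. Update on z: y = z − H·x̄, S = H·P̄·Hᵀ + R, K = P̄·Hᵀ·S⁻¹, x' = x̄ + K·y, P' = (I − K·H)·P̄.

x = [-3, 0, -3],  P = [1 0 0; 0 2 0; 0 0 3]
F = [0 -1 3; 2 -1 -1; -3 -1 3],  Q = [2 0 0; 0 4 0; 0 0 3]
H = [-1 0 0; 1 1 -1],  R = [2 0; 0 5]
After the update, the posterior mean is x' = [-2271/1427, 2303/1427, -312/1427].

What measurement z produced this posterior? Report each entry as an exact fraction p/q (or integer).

x̄ = F·x = [-9, -3, 0]
P̄ = F·P·Fᵀ + Q = [31 -7 29; -7 13 -13; 29 -13 41]
S = H·P̄·Hᵀ + R = [33 5; 5 44]
K = P̄·Hᵀ·S⁻¹ = [-1339/1427 -10/1427; 213/1427 592/1427; -1151/1427 -680/1427]
x' − x̄ = [10572/1427, 6584/1427, -312/1427] = K·y
y = (KᵀK)⁻¹·Kᵀ·(x' − x̄) = [-8, 14]
z = y + H·x̄ = [-8, 14] + [9, -12] = [1, 2]

z = [1, 2]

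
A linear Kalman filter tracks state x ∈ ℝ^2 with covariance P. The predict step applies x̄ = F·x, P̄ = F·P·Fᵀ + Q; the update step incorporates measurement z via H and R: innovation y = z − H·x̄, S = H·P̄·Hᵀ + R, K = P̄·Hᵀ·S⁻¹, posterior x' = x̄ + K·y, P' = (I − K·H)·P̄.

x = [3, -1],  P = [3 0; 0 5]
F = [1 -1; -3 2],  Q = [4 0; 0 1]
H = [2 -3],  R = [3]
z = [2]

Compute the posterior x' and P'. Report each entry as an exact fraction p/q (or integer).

x' = [-35/79, -241/237]
P' = [219/79 137/79; 137/79 1004/711]

x̄ = F·x = [4, -11]
P̄ = F·P·Fᵀ + Q = [12 -19; -19 48]
y = z − H·x̄ = [-39]
S = H·P̄·Hᵀ + R = [711]
K = P̄·Hᵀ·S⁻¹ = [9/79; -182/711]
x' = x̄ + K·y = [-35/79, -241/237]
P' = (I − K·H)·P̄ = [219/79 137/79; 137/79 1004/711]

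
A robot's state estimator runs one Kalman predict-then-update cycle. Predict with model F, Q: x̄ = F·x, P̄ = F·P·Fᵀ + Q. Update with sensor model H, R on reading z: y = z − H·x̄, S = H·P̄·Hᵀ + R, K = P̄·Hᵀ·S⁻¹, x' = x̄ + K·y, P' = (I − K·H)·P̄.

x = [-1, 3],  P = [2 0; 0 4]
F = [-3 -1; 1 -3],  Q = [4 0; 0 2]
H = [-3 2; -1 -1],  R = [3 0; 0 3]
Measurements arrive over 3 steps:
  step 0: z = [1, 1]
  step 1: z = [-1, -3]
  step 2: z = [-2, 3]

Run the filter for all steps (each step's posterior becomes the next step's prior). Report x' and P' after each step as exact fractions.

step 0: x̄ = F·x = [0, -10]
step 0: P̄ = F·P·Fᵀ + Q = [26 6; 6 40]
step 0: y = z − H·x̄ = [21, -9]
step 0: S = H·P̄·Hᵀ + R = [325 4; 4 81]
step 0: K = P̄·Hᵀ·S⁻¹ = [-5218/26309 -10136/26309; 5206/26309 -15198/26309]
step 0: x' = x̄ + K·y = [-18354/26309, -16982/26309]
step 0: P' = (I − K·H)·P̄ = [15294/26309 15114/26309; 15114/26309 30480/26309]
step 1: x̄ = F·x = [72044/26309, 32592/26309]
step 1: P̄ = F·P·Fᵀ + Q = [364046/26309 166470/26309; 166470/26309 251548/26309]
step 1: y = z − H·x̄ = [124639/26309, 25709/26309]
step 1: S = H·P̄·Hᵀ + R = [2363893/26309 755512/26309; 755512/26309 1027461/26309]
step 1: K = P̄·Hᵀ·S⁻¹ = [-14414654/70622581 -25865668/70622581; 12148118/70622581 -37665234/70622581]
step 1: x' = x̄ + K·y = [99826094/70622581, 108233872/70622581]
step 1: P' = (I − K·H)·P̄ = [39687594/70622581 37909410/70622581; 37909410/70622581 75086292/70622581]
step 2: x̄ = F·x = [-407712154/70622581, -224875522/70622581]
step 2: P̄ = F·P·Fᵀ + Q = [942221422/70622581 409471374/70622581; 409471374/70622581 629252924/70622581]
step 2: y = z − H·x̄ = [-914630580/70622581, -18292171/3070547]
step 2: S = H·P̄·Hᵀ + R = [6295215749/70622581 85983904/3070547; 85983904/3070547 113142819/3070547]
step 2: K = P̄·Hᵀ·S⁻¹ = [-36530726/178549561 -1494570356/4106639903; 1312869506/7677631123 -93433343274/176585515829]
step 2: x' = x̄ + K·y = [-3923004754/4106639903, -396738174656/176585515829]
step 2: P' = (I − K·H)·P̄ = [2297608446/4106639903 2186102622/4106639903; 2186102622/4106639903 186297617076/176585515829]

step 0: x' = [-18354/26309, -16982/26309], P' = [15294/26309 15114/26309; 15114/26309 30480/26309]
step 1: x' = [99826094/70622581, 108233872/70622581], P' = [39687594/70622581 37909410/70622581; 37909410/70622581 75086292/70622581]
step 2: x' = [-3923004754/4106639903, -396738174656/176585515829], P' = [2297608446/4106639903 2186102622/4106639903; 2186102622/4106639903 186297617076/176585515829]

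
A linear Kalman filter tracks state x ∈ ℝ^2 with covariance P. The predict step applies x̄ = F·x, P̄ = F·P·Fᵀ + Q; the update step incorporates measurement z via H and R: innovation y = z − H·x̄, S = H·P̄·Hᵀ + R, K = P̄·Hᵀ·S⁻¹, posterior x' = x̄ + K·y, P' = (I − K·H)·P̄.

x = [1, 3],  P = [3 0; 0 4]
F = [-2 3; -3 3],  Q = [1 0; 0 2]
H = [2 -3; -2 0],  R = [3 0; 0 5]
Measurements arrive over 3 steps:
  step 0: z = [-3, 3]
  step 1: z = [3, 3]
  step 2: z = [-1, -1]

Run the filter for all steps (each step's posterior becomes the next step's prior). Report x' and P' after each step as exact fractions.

step 0: x' = [-1371/1369, 45/296], P' = [1605/1369 30/37; 30/37 7/8]
step 1: x' = [-4686042/8419303, -9757242/8419303], P' = [7932585/8419303 5319705/8419303; 5319705/8419303 6151025/8419303]
step 2: x' = [-1264831954/6087910247, 970433394/6087910247], P' = [5706354840/6087910247 3834899880/6087910247; 3834899880/6087910247 4437559402/6087910247]

step 0: x̄ = F·x = [7, 6]
step 0: P̄ = F·P·Fᵀ + Q = [49 54; 54 65]
step 0: y = z − H·x̄ = [1, 17]
step 0: S = H·P̄·Hᵀ + R = [136 128; 128 201]
step 0: K = P̄·Hᵀ·S⁻¹ = [-40/1369 -642/1369; -99/296 -12/37]
step 0: x' = x̄ + K·y = [-1371/1369, 45/296]
step 0: P' = (I − K·H)·P̄ = [1605/1369 30/37; 30/37 7/8]
step 1: x̄ = F·x = [26931/10952, 37899/10952]
step 1: P̄ = F·P·Fᵀ + Q = [41999/10952 30087/10952; 30087/10952 63871/10952]
step 1: y = z − H·x̄ = [92691/10952, 43359/5476]
step 1: S = H·P̄·Hᵀ + R = [414647/10952 6263/5476; 6263/5476 55689/2738]
step 1: K = P̄·Hᵀ·S⁻¹ = [-31315/8419303 -3173034/8419303; -2604555/8419303 -2127882/8419303]
step 1: x' = x̄ + K·y = [-4686042/8419303, -9757242/8419303]
step 1: P' = (I − K·H)·P̄ = [7932585/8419303 5319705/8419303; 5319705/8419303 6151025/8419303]
step 2: x̄ = F·x = [-19899642/8419303, -15213600/8419303]
step 2: P̄ = F·P·Fᵀ + Q = [31672408/8419303 23159160/8419303; 23159160/8419303 47836406/8419303]
step 2: y = z − H·x̄ = [-14260819/8419303, -48218587/8419303]
step 2: S = H·P̄·Hᵀ + R = [304565275/8419303 12265328/8419303; 12265328/8419303 168786147/8419303]
step 2: K = P̄·Hᵀ·S⁻¹ = [-30663320/6087910247 -2282541936/6087910247; -1880959482/6087910247 -1533959952/6087910247]
step 2: x' = x̄ + K·y = [-1264831954/6087910247, 970433394/6087910247]
step 2: P' = (I − K·H)·P̄ = [5706354840/6087910247 3834899880/6087910247; 3834899880/6087910247 4437559402/6087910247]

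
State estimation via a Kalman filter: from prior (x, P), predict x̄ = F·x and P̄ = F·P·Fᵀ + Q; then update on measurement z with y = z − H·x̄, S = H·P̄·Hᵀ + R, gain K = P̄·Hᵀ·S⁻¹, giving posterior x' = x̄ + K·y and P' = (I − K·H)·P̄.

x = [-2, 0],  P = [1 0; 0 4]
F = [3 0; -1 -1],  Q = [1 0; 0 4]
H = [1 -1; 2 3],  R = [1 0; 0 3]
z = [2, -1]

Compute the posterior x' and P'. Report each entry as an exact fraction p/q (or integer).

x' = [373/547, -977/1094]
P' = [501/1094 -63/547; -63/547 297/1094]

x̄ = F·x = [-6, 2]
P̄ = F·P·Fᵀ + Q = [10 -3; -3 9]
y = z − H·x̄ = [10, 5]
S = H·P̄·Hᵀ + R = [26 -10; -10 88]
K = P̄·Hᵀ·S⁻¹ = [627/1094 104/547; -423/1094 213/1094]
x' = x̄ + K·y = [373/547, -977/1094]
P' = (I − K·H)·P̄ = [501/1094 -63/547; -63/547 297/1094]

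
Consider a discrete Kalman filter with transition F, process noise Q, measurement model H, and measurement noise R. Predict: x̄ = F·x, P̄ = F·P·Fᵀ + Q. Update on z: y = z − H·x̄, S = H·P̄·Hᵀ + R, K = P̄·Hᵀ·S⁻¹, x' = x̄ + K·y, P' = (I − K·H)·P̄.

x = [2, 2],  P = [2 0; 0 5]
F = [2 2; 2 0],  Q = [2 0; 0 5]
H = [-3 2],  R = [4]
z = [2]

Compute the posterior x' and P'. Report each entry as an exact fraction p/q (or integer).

x' = [254/115, 478/115]
P' = [712/115 994/115; 994/115 1493/115]

x̄ = F·x = [8, 4]
P̄ = F·P·Fᵀ + Q = [30 8; 8 13]
y = z − H·x̄ = [18]
S = H·P̄·Hᵀ + R = [230]
K = P̄·Hᵀ·S⁻¹ = [-37/115; 1/115]
x' = x̄ + K·y = [254/115, 478/115]
P' = (I − K·H)·P̄ = [712/115 994/115; 994/115 1493/115]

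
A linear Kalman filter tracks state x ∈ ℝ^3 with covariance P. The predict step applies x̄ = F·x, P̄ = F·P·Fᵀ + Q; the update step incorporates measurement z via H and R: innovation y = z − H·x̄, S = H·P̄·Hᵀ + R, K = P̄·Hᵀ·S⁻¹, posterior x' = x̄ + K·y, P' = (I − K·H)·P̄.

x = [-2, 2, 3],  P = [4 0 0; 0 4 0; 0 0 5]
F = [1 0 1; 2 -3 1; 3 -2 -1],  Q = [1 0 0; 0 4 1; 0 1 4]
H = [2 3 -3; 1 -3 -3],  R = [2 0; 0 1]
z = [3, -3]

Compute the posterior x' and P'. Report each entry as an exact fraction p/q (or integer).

x' = [402523/370648, 614251/741296, 385969/741296]
P' = [1025699/185324 -329813/370648 1016593/370648; -329813/370648 167483/741296 -347183/741296; 1016593/370648 -347183/741296 1069043/741296]

x̄ = F·x = [1, -7, -13]
P̄ = F·P·Fᵀ + Q = [10 13 7; 13 61 44; 7 44 61]
y = z − H·x̄ = [-17, -64]
S = H·P̄·Hᵀ + R = [420 -82; -82 1781]
K = P̄·Hᵀ·S⁻¹ = [31789/370648 -4471/185324; 112373/741296 -60263/370648; -91153/741296 -66197/370648]
x' = x̄ + K·y = [402523/370648, 614251/741296, 385969/741296]
P' = (I − K·H)·P̄ = [1025699/185324 -329813/370648 1016593/370648; -329813/370648 167483/741296 -347183/741296; 1016593/370648 -347183/741296 1069043/741296]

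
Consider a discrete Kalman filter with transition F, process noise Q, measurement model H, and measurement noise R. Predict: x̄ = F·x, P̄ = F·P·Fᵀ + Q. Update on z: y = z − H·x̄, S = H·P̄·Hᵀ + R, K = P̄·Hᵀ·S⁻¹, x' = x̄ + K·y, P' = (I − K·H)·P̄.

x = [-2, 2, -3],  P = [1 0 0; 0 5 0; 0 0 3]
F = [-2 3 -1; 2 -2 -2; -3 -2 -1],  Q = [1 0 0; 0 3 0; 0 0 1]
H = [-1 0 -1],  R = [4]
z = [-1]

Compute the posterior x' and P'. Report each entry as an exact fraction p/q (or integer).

x̄ = F·x = [13, -2, 5]
P̄ = F·P·Fᵀ + Q = [53 -28 -21; -28 39 20; -21 20 33]
y = z − H·x̄ = [17]
S = H·P̄·Hᵀ + R = [48]
K = P̄·Hᵀ·S⁻¹ = [-2/3; 1/6; -1/4]
x' = x̄ + K·y = [5/3, 5/6, 3/4]
P' = (I − K·H)·P̄ = [95/3 -68/3 -29; -68/3 113/3 22; -29 22 30]

x' = [5/3, 5/6, 3/4]
P' = [95/3 -68/3 -29; -68/3 113/3 22; -29 22 30]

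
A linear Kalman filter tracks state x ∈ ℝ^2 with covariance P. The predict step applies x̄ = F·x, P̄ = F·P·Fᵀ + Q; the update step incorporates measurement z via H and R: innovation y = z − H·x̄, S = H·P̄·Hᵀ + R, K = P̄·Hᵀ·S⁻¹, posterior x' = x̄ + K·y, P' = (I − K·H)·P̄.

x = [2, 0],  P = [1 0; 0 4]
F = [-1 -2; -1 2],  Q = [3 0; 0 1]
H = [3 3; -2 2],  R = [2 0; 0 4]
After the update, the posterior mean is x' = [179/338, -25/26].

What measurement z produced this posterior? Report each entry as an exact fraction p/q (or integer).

x̄ = F·x = [-2, -2]
P̄ = F·P·Fᵀ + Q = [20 -15; -15 18]
S = H·P̄·Hᵀ + R = [74 -12; -12 276]
K = P̄·Hᵀ·S⁻¹ = [55/338 -125/507; 21/130 16/65]
x' − x̄ = [855/338, 27/26] = K·y
y = (KᵀK)⁻¹·Kᵀ·(x' − x̄) = [11, -3]
z = y + H·x̄ = [11, -3] + [-12, 0] = [-1, -3]

z = [-1, -3]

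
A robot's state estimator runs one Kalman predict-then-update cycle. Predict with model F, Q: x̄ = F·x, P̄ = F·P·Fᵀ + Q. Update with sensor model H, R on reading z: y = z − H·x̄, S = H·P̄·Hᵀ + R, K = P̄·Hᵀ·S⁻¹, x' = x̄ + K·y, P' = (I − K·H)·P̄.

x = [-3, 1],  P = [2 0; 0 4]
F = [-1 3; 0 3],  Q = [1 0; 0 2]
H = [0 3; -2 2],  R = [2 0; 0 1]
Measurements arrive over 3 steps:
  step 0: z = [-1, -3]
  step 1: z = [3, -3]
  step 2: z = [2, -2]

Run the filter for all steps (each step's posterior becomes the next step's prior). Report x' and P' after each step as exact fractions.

step 0: x̄ = F·x = [6, 3]
step 0: P̄ = F·P·Fᵀ + Q = [39 36; 36 38]
step 0: y = z − H·x̄ = [-10, 3]
step 0: S = H·P̄·Hᵀ + R = [344 12; 12 21]
step 0: K = P̄·Hᵀ·S⁻¹ = [39/118 -28/59; 391/1180 1/885]
step 0: x' = x̄ + K·y = [75/59, -183/590]
step 0: P' = (I − K·H)·P̄ = [27/59 13/59; 13/59 391/1770]
step 1: x̄ = F·x = [-1299/590, -549/590]
step 1: P̄ = F·P·Fᵀ + Q = [1253/590 783/590; 783/590 2353/590]
step 1: y = z − H·x̄ = [3417/590, -327/59]
step 1: S = H·P̄·Hᵀ + R = [22357/590 942/59; 942/59 875/59]
step 1: K = P̄·Hᵀ·S⁻¹ = [9969/36233 -73124/181165; 10911/36233 1256/36233]
step 1: x' = x̄ + K·y = [15531/9535, 1185/1907]
step 1: P' = (I − K·H)·P̄ = [69792/181165 6646/36233; 6646/36233 7274/36233]
step 2: x̄ = F·x = [2244/9535, 3555/1907]
step 2: P̄ = F·P·Fᵀ + Q = [378907/181165 45528/36233; 45528/36233 137932/36233]
step 2: y = z − H·x̄ = [-6851/1907, -50132/9535]
step 2: S = H·P̄·Hᵀ + R = [1313854/36233 554424/36233; 554424/36233 2634313/181165]
step 2: K = P̄·Hᵀ·S⁻¹ = [7279788/26552767 -10710026/26552767; 7972818/26552767 924040/26552767]
step 2: x' = x̄ + K·y = [36405904/26552767, 15998173/26552767]
step 2: P' = (I − K·H)·P̄ = [10208205/26552767 4853192/26552767; 4853192/26552767 5315212/26552767]

step 0: x' = [75/59, -183/590], P' = [27/59 13/59; 13/59 391/1770]
step 1: x' = [15531/9535, 1185/1907], P' = [69792/181165 6646/36233; 6646/36233 7274/36233]
step 2: x' = [36405904/26552767, 15998173/26552767], P' = [10208205/26552767 4853192/26552767; 4853192/26552767 5315212/26552767]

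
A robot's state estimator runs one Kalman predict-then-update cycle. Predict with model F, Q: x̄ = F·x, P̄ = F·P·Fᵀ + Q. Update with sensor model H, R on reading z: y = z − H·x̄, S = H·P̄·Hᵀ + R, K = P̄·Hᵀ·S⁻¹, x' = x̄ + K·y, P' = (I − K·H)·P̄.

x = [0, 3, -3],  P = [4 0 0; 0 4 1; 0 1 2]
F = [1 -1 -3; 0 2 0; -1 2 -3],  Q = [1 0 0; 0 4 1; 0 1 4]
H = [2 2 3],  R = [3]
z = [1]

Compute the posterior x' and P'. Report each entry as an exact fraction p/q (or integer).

x̄ = F·x = [6, 6, 15]
P̄ = F·P·Fᵀ + Q = [33 -14 3; -14 20 11; 3 11 30]
y = z − H·x̄ = [-68]
S = H·P̄·Hᵀ + R = [541]
K = P̄·Hᵀ·S⁻¹ = [47/541; 45/541; 118/541]
x' = x̄ + K·y = [50/541, 186/541, 91/541]
P' = (I − K·H)·P̄ = [15644/541 -9689/541 -3923/541; -9689/541 8795/541 641/541; -3923/541 641/541 2306/541]

x' = [50/541, 186/541, 91/541]
P' = [15644/541 -9689/541 -3923/541; -9689/541 8795/541 641/541; -3923/541 641/541 2306/541]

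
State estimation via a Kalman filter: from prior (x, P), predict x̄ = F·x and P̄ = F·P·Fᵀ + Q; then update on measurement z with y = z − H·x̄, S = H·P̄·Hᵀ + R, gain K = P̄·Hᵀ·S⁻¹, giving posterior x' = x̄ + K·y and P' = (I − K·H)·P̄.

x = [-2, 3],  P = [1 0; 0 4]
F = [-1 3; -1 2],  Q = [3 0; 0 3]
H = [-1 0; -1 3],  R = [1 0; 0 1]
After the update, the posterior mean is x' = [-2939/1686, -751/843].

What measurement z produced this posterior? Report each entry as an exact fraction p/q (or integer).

z = [2, -1]

x̄ = F·x = [11, 8]
P̄ = F·P·Fᵀ + Q = [40 25; 25 20]
S = H·P̄·Hᵀ + R = [41 -35; -35 71]
K = P̄·Hᵀ·S⁻¹ = [-1615/1686 35/1686; -275/843 280/843]
x' − x̄ = [-21485/1686, -7495/843] = K·y
y = (KᵀK)⁻¹·Kᵀ·(x' − x̄) = [13, -14]
z = y + H·x̄ = [13, -14] + [-11, 13] = [2, -1]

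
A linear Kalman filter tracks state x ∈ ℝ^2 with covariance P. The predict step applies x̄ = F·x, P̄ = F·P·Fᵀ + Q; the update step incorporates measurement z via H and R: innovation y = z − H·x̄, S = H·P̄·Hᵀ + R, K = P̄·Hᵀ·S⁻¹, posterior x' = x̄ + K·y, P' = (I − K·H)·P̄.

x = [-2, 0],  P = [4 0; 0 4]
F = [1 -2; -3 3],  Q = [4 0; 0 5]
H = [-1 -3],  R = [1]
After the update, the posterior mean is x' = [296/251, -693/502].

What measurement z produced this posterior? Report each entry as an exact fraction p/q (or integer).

z = [3]

x̄ = F·x = [-2, 6]
P̄ = F·P·Fᵀ + Q = [24 -36; -36 77]
S = H·P̄·Hᵀ + R = [502]
K = P̄·Hᵀ·S⁻¹ = [42/251; -195/502]
x' − x̄ = [798/251, -3705/502] = K·y
y = (KᵀK)⁻¹·Kᵀ·(x' − x̄) = [19]
z = y + H·x̄ = [19] + [-16] = [3]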